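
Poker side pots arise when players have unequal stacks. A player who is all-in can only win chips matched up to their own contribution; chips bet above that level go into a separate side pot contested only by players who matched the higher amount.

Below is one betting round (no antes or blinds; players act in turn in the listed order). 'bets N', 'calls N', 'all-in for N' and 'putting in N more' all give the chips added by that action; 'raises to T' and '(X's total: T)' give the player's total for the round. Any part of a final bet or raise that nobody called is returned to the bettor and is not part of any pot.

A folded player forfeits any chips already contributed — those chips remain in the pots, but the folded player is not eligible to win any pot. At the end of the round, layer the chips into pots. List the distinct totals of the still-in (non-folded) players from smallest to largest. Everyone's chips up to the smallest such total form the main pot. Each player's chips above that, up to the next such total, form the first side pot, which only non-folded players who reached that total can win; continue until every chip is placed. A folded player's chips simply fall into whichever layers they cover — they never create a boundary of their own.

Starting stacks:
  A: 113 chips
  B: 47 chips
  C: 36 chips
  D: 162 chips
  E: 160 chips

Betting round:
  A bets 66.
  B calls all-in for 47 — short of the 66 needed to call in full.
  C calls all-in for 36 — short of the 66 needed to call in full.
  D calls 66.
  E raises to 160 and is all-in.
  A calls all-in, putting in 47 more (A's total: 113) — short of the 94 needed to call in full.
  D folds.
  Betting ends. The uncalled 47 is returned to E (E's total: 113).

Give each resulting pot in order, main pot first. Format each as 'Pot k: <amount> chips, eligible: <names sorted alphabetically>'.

Contributions (after 47 returned to E): A=113, B=47, C=36, D=66, E=113
Folded: D
Pot levels (distinct totals of non-folded players): 36, 47, 113
Layer 1-36: 36 each from A, B, C, D, E = 36*5 = 180 chips; eligible A, B, C, E
Layer 37-47: 11 each from A, B, D, E = 11*4 = 44 chips; eligible A, B, E
Layer 48-113: A 66 + D 19 + E 66 = 151 chips; eligible A, E

Pot 1: 180 chips, eligible: A, B, C, E
Pot 2: 44 chips, eligible: A, B, E
Pot 3: 151 chips, eligible: A, E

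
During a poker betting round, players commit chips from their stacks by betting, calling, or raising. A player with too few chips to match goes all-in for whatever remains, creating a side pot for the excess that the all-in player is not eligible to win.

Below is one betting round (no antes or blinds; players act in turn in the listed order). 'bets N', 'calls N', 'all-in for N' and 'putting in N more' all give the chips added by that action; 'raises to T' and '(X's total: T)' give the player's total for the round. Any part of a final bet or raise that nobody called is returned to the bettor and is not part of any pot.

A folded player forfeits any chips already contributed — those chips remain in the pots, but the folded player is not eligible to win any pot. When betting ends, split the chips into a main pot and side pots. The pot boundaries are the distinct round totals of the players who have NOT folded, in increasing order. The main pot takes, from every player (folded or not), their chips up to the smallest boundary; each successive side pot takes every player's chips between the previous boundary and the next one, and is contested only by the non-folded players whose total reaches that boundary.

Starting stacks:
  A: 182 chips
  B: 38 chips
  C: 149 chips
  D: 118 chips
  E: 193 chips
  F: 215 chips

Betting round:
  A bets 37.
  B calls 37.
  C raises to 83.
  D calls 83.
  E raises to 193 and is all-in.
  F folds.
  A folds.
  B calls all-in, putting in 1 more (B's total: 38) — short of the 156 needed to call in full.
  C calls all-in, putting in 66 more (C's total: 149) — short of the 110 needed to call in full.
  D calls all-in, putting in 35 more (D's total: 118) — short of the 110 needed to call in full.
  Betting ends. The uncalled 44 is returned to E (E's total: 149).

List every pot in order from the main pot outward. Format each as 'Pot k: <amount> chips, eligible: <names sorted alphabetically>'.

Contributions (after 44 returned to E): A=37, B=38, C=149, D=118, E=149
Folded: A, F
Pot levels (distinct totals of non-folded players): 38, 118, 149
Layer 1-38: A 37 + B 38 + C 38 + D 38 + E 38 = 189 chips; eligible B, C, D, E
Layer 39-118: 80 each from C, D, E = 80*3 = 240 chips; eligible C, D, E
Layer 119-149: 31 each from C, E = 31*2 = 62 chips; eligible C, E

Pot 1: 189 chips, eligible: B, C, D, E
Pot 2: 240 chips, eligible: C, D, E
Pot 3: 62 chips, eligible: C, E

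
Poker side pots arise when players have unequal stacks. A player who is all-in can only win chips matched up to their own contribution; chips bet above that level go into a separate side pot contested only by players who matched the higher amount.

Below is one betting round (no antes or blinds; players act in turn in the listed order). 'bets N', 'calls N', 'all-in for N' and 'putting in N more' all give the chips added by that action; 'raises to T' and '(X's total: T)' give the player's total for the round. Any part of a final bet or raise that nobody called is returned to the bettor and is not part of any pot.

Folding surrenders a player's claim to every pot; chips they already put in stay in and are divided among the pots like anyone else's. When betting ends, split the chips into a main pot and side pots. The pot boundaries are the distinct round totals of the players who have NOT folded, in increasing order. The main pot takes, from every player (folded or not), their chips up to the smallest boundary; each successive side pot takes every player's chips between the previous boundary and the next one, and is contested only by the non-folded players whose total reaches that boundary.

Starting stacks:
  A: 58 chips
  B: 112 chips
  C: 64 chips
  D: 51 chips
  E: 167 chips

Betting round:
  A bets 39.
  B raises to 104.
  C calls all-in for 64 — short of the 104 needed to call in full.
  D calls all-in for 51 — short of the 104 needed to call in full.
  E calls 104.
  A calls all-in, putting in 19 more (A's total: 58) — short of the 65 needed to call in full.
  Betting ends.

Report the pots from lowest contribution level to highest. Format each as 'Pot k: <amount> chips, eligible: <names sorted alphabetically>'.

Pot 1: 255 chips, eligible: A, B, C, D, E
Pot 2: 28 chips, eligible: A, B, C, E
Pot 3: 18 chips, eligible: B, C, E
Pot 4: 80 chips, eligible: B, E

Derivation:
Contributions: A=58, B=104, C=64, D=51, E=104
Pot levels (distinct totals of non-folded players): 51, 58, 64, 104
Layer 1-51: 51 each from A, B, C, D, E = 51*5 = 255 chips; eligible A, B, C, D, E
Layer 52-58: 7 each from A, B, C, E = 7*4 = 28 chips; eligible A, B, C, E
Layer 59-64: 6 each from B, C, E = 6*3 = 18 chips; eligible B, C, E
Layer 65-104: 40 each from B, E = 40*2 = 80 chips; eligible B, E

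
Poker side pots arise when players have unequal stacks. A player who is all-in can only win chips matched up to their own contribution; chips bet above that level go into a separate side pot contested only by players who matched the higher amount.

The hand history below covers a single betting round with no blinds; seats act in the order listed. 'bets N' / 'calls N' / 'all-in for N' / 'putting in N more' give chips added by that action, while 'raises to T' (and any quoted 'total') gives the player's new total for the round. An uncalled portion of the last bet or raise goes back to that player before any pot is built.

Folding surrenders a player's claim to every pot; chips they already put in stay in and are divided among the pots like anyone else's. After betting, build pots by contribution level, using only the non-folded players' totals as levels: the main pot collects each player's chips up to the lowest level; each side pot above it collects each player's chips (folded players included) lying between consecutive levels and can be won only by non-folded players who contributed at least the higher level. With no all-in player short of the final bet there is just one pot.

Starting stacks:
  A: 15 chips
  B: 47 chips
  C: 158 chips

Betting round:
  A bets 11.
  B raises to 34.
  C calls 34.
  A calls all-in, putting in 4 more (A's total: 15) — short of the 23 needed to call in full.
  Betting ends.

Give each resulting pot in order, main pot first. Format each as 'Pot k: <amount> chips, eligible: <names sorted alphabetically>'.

Contributions: A=15, B=34, C=34
Pot levels (distinct totals of non-folded players): 15, 34
Layer 1-15: 15 each from A, B, C = 15*3 = 45 chips; eligible A, B, C
Layer 16-34: 19 each from B, C = 19*2 = 38 chips; eligible B, C

Pot 1: 45 chips, eligible: A, B, C
Pot 2: 38 chips, eligible: B, C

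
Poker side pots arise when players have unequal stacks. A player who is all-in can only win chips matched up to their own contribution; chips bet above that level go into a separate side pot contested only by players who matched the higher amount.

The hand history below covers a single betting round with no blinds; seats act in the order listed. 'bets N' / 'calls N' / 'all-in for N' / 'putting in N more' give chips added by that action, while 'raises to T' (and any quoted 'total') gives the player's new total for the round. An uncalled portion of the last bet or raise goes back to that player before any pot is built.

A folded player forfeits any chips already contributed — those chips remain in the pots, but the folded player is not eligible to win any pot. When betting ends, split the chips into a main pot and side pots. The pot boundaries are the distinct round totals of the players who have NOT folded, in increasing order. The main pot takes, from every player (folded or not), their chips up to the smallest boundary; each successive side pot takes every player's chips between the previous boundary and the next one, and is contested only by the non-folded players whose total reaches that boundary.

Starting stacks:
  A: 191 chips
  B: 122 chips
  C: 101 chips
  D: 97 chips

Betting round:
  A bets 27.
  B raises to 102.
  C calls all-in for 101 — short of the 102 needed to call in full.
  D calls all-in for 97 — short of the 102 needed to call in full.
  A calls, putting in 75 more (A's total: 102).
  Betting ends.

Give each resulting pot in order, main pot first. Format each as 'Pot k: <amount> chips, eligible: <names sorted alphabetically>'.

Pot 1: 388 chips, eligible: A, B, C, D
Pot 2: 12 chips, eligible: A, B, C
Pot 3: 2 chips, eligible: A, B

Derivation:
Contributions: A=102, B=102, C=101, D=97
Pot levels (distinct totals of non-folded players): 97, 101, 102
Layer 1-97: 97 each from A, B, C, D = 97*4 = 388 chips; eligible A, B, C, D
Layer 98-101: 4 each from A, B, C = 4*3 = 12 chips; eligible A, B, C
Layer 102-102: 1 each from A, B = 1*2 = 2 chips; eligible A, B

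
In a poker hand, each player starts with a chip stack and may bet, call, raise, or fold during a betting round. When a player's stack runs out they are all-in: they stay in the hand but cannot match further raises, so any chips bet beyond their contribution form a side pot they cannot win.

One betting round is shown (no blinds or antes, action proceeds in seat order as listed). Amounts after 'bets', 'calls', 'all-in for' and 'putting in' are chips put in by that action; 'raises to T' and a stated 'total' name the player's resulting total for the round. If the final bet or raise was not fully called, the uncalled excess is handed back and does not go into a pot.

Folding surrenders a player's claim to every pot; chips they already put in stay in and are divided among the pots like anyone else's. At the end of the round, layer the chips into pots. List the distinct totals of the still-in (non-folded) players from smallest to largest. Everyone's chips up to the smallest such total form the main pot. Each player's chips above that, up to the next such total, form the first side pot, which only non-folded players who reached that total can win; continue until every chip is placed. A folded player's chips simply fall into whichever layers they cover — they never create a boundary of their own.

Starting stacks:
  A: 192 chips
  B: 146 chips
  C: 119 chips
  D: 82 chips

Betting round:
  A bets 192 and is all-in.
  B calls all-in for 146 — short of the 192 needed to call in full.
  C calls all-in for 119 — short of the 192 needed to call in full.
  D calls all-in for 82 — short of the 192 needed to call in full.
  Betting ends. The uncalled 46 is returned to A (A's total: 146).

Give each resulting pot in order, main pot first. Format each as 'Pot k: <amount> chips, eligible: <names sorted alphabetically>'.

Contributions (after 46 returned to A): A=146, B=146, C=119, D=82
Pot levels (distinct totals of non-folded players): 82, 119, 146
Layer 1-82: 82 each from A, B, C, D = 82*4 = 328 chips; eligible A, B, C, D
Layer 83-119: 37 each from A, B, C = 37*3 = 111 chips; eligible A, B, C
Layer 120-146: 27 each from A, B = 27*2 = 54 chips; eligible A, B

Pot 1: 328 chips, eligible: A, B, C, D
Pot 2: 111 chips, eligible: A, B, C
Pot 3: 54 chips, eligible: A, B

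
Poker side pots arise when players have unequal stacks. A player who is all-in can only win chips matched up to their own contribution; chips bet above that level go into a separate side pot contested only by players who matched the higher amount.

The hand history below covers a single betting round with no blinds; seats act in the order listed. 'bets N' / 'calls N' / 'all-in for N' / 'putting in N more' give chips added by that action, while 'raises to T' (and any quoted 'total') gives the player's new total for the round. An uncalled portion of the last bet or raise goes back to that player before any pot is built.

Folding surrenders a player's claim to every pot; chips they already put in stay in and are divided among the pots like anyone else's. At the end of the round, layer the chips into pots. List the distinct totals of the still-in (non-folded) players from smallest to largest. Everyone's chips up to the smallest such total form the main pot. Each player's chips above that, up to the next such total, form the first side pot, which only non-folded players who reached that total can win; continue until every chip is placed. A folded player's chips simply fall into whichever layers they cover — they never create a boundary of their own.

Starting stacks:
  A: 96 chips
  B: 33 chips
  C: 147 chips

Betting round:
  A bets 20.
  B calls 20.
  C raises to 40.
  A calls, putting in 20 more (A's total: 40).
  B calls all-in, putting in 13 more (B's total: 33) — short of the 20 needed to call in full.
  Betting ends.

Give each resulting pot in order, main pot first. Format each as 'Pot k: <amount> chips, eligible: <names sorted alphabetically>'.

Contributions: A=40, B=33, C=40
Pot levels (distinct totals of non-folded players): 33, 40
Layer 1-33: 33 each from A, B, C = 33*3 = 99 chips; eligible A, B, C
Layer 34-40: 7 each from A, C = 7*2 = 14 chips; eligible A, C

Pot 1: 99 chips, eligible: A, B, C
Pot 2: 14 chips, eligible: A, C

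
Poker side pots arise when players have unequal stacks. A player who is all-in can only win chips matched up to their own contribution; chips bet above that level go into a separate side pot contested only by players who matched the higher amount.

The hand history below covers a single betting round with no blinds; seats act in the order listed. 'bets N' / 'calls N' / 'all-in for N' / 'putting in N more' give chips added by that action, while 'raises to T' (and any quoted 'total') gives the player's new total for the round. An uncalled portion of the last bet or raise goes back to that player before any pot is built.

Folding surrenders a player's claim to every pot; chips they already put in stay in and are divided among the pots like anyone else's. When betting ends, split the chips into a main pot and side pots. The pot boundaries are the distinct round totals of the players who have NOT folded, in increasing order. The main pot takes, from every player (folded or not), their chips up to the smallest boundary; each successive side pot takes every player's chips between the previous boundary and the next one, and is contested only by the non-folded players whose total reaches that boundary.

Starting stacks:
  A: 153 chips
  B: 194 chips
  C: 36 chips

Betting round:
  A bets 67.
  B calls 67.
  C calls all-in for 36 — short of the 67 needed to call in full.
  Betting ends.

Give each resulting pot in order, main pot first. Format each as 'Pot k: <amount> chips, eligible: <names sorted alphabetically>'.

Pot 1: 108 chips, eligible: A, B, C
Pot 2: 62 chips, eligible: A, B

Derivation:
Contributions: A=67, B=67, C=36
Pot levels (distinct totals of non-folded players): 36, 67
Layer 1-36: 36 each from A, B, C = 36*3 = 108 chips; eligible A, B, C
Layer 37-67: 31 each from A, B = 31*2 = 62 chips; eligible A, B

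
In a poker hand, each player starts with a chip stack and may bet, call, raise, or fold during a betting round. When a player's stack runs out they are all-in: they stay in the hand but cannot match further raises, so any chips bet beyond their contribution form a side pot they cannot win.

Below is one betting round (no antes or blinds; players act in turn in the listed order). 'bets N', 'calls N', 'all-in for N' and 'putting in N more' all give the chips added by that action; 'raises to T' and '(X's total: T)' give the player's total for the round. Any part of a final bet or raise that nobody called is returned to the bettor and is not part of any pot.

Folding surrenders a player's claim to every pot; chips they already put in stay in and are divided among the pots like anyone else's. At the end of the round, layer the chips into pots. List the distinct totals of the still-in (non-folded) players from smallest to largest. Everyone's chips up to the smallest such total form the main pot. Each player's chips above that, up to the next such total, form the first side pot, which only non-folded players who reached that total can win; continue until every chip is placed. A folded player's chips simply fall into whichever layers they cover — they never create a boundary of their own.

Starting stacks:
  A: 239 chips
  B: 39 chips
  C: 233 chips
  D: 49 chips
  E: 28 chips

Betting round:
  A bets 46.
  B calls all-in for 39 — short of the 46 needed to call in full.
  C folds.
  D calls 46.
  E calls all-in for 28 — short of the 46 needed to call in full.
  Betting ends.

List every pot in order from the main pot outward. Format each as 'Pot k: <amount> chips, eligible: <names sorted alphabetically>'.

Contributions: A=46, B=39, D=46, E=28
Folded: C
Pot levels (distinct totals of non-folded players): 28, 39, 46
Layer 1-28: 28 each from A, B, D, E = 28*4 = 112 chips; eligible A, B, D, E
Layer 29-39: 11 each from A, B, D = 11*3 = 33 chips; eligible A, B, D
Layer 40-46: 7 each from A, D = 7*2 = 14 chips; eligible A, D

Pot 1: 112 chips, eligible: A, B, D, E
Pot 2: 33 chips, eligible: A, B, D
Pot 3: 14 chips, eligible: A, D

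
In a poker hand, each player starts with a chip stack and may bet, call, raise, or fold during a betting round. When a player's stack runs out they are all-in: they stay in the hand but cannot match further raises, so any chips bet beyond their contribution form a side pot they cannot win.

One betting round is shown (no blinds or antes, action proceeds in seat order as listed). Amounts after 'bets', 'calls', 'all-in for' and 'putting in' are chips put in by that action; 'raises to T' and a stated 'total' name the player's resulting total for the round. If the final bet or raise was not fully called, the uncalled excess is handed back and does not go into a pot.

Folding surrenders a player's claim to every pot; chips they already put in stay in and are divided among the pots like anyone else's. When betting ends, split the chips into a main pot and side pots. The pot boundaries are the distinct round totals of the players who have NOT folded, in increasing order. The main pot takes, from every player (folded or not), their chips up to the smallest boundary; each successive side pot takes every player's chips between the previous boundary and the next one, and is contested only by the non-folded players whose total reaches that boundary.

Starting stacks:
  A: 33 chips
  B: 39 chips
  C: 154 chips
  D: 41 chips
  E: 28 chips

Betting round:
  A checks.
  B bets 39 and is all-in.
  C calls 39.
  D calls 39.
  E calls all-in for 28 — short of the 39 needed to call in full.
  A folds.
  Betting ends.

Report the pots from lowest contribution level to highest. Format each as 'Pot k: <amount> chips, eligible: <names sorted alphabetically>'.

Contributions: B=39, C=39, D=39, E=28
Folded: A
Pot levels (distinct totals of non-folded players): 28, 39
Layer 1-28: 28 each from B, C, D, E = 28*4 = 112 chips; eligible B, C, D, E
Layer 29-39: 11 each from B, C, D = 11*3 = 33 chips; eligible B, C, D

Pot 1: 112 chips, eligible: B, C, D, E
Pot 2: 33 chips, eligible: B, C, D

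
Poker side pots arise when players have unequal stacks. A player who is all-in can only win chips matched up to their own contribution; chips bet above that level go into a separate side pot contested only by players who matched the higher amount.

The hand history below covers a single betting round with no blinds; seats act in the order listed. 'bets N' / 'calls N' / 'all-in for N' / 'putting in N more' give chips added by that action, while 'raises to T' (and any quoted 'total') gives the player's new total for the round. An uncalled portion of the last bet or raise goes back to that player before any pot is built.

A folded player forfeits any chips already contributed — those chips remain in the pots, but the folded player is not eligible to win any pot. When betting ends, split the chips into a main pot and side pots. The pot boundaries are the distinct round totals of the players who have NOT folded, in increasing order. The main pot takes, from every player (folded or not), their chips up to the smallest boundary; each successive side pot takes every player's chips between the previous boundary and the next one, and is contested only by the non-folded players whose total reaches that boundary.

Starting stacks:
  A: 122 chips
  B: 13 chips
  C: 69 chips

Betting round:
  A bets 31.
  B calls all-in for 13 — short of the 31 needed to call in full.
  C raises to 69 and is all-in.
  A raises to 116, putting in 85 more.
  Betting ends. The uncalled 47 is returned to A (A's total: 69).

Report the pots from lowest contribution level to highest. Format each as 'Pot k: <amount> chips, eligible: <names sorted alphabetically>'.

Pot 1: 39 chips, eligible: A, B, C
Pot 2: 112 chips, eligible: A, C

Derivation:
Contributions (after 47 returned to A): A=69, B=13, C=69
Pot levels (distinct totals of non-folded players): 13, 69
Layer 1-13: 13 each from A, B, C = 13*3 = 39 chips; eligible A, B, C
Layer 14-69: 56 each from A, C = 56*2 = 112 chips; eligible A, C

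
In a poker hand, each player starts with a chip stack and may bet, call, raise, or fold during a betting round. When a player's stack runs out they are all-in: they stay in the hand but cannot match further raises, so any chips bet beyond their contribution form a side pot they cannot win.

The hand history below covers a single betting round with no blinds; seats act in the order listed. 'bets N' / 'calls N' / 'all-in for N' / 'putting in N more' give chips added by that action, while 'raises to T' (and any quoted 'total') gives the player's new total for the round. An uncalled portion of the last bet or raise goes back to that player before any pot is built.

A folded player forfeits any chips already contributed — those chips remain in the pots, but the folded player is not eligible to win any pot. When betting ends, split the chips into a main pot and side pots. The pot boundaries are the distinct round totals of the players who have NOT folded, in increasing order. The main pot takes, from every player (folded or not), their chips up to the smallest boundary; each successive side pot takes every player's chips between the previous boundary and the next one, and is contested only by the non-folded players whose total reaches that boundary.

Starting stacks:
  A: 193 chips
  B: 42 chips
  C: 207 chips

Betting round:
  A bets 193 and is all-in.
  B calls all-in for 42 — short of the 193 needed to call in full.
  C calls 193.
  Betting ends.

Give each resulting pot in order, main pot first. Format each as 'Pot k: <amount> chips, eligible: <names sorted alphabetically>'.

Contributions: A=193, B=42, C=193
Pot levels (distinct totals of non-folded players): 42, 193
Layer 1-42: 42 each from A, B, C = 42*3 = 126 chips; eligible A, B, C
Layer 43-193: 151 each from A, C = 151*2 = 302 chips; eligible A, C

Pot 1: 126 chips, eligible: A, B, C
Pot 2: 302 chips, eligible: A, C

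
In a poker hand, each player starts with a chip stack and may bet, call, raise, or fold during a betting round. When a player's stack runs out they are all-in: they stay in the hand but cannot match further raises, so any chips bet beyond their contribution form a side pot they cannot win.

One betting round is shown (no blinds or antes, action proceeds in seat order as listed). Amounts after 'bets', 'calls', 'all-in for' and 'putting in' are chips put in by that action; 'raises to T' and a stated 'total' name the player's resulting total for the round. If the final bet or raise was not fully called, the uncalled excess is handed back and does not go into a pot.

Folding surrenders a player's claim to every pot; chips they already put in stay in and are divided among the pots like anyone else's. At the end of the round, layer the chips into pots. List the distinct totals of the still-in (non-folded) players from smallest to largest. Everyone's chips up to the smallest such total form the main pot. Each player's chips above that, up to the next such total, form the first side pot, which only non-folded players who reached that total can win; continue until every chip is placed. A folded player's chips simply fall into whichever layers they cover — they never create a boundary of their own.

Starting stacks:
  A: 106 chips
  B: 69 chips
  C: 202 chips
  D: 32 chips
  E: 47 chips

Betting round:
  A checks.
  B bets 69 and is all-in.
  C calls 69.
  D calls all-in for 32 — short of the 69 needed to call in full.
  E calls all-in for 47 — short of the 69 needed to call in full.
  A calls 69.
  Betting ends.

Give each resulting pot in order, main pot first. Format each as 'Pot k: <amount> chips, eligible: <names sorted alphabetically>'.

Contributions: A=69, B=69, C=69, D=32, E=47
Pot levels (distinct totals of non-folded players): 32, 47, 69
Layer 1-32: 32 each from A, B, C, D, E = 32*5 = 160 chips; eligible A, B, C, D, E
Layer 33-47: 15 each from A, B, C, E = 15*4 = 60 chips; eligible A, B, C, E
Layer 48-69: 22 each from A, B, C = 22*3 = 66 chips; eligible A, B, C

Pot 1: 160 chips, eligible: A, B, C, D, E
Pot 2: 60 chips, eligible: A, B, C, E
Pot 3: 66 chips, eligible: A, B, C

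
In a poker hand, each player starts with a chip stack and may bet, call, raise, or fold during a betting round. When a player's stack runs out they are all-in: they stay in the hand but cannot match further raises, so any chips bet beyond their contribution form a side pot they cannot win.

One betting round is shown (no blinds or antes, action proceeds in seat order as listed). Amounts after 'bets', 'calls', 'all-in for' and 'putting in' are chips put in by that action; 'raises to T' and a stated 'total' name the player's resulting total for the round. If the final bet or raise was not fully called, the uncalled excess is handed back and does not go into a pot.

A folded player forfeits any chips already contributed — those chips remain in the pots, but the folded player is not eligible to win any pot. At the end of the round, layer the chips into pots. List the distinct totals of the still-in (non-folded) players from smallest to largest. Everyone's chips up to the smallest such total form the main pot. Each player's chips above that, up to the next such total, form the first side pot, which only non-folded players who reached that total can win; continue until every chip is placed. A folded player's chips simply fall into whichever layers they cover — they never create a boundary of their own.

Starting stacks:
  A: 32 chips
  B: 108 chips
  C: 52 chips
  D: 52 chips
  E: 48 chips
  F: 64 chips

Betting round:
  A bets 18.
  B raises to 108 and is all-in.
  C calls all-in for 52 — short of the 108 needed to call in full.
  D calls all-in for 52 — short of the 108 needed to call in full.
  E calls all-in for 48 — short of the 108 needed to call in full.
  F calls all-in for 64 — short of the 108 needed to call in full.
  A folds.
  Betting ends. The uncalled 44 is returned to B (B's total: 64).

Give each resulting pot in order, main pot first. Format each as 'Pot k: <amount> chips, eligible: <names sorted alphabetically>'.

Pot 1: 258 chips, eligible: B, C, D, E, F
Pot 2: 16 chips, eligible: B, C, D, F
Pot 3: 24 chips, eligible: B, F

Derivation:
Contributions (after 44 returned to B): A=18, B=64, C=52, D=52, E=48, F=64
Folded: A
Pot levels (distinct totals of non-folded players): 48, 52, 64
Layer 1-48: A 18 + B 48 + C 48 + D 48 + E 48 + F 48 = 258 chips; eligible B, C, D, E, F
Layer 49-52: 4 each from B, C, D, F = 4*4 = 16 chips; eligible B, C, D, F
Layer 53-64: 12 each from B, F = 12*2 = 24 chips; eligible B, F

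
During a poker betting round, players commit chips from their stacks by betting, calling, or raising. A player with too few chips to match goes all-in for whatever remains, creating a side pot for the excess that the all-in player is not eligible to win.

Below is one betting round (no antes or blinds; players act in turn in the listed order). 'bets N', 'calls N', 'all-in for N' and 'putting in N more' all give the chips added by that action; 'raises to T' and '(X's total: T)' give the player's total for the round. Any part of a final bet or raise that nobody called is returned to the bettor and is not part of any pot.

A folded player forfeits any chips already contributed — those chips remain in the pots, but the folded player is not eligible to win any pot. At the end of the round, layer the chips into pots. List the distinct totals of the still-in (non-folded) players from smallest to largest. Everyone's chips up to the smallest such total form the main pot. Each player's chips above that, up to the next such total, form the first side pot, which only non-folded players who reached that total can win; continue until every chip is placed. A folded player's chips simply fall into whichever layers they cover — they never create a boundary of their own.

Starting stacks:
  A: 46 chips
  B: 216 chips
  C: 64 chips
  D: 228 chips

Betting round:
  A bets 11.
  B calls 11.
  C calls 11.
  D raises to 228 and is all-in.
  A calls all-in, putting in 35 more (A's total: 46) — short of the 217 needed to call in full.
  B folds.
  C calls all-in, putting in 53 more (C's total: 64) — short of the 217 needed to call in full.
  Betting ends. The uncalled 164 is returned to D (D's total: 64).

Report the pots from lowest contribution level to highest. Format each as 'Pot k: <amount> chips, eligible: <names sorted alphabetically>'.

Pot 1: 149 chips, eligible: A, C, D
Pot 2: 36 chips, eligible: C, D

Derivation:
Contributions (after 164 returned to D): A=46, B=11, C=64, D=64
Folded: B
Pot levels (distinct totals of non-folded players): 46, 64
Layer 1-46: A 46 + B 11 + C 46 + D 46 = 149 chips; eligible A, C, D
Layer 47-64: 18 each from C, D = 18*2 = 36 chips; eligible C, D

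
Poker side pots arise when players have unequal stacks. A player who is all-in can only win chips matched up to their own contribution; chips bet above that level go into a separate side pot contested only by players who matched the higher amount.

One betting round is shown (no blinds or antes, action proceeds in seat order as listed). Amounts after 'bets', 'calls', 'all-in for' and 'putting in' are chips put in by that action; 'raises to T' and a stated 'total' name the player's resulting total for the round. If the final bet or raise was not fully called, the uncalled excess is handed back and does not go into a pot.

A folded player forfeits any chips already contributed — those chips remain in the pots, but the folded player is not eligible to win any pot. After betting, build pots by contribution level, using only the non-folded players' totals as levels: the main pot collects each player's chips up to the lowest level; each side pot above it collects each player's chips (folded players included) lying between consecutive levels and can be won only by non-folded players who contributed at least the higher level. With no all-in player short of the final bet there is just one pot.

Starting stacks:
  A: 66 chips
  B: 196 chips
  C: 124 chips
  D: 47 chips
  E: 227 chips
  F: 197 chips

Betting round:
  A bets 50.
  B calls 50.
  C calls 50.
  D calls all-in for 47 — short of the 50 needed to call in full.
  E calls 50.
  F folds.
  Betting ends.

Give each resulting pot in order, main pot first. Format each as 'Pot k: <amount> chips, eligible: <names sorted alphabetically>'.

Contributions: A=50, B=50, C=50, D=47, E=50
Folded: F
Pot levels (distinct totals of non-folded players): 47, 50
Layer 1-47: 47 each from A, B, C, D, E = 47*5 = 235 chips; eligible A, B, C, D, E
Layer 48-50: 3 each from A, B, C, E = 3*4 = 12 chips; eligible A, B, C, E

Pot 1: 235 chips, eligible: A, B, C, D, E
Pot 2: 12 chips, eligible: A, B, C, E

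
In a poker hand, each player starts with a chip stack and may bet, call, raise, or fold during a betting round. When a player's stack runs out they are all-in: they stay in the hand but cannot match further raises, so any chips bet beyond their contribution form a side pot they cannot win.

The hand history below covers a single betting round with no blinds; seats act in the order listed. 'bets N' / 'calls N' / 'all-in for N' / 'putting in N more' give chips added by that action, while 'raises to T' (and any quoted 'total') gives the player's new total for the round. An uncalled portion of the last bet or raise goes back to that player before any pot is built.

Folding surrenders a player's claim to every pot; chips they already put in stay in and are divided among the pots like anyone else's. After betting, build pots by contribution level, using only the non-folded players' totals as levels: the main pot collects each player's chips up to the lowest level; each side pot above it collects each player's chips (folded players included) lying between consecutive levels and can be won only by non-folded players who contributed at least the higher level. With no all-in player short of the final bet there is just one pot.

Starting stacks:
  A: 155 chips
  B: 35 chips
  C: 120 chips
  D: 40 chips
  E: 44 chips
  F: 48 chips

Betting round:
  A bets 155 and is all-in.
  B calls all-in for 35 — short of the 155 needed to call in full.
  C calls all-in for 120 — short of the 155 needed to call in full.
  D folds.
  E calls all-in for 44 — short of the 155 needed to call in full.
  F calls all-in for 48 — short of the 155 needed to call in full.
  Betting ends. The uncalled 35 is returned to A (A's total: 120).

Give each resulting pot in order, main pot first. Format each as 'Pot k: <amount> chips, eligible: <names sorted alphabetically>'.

Contributions (after 35 returned to A): A=120, B=35, C=120, E=44, F=48
Folded: D
Pot levels (distinct totals of non-folded players): 35, 44, 48, 120
Layer 1-35: 35 each from A, B, C, E, F = 35*5 = 175 chips; eligible A, B, C, E, F
Layer 36-44: 9 each from A, C, E, F = 9*4 = 36 chips; eligible A, C, E, F
Layer 45-48: 4 each from A, C, F = 4*3 = 12 chips; eligible A, C, F
Layer 49-120: 72 each from A, C = 72*2 = 144 chips; eligible A, C

Pot 1: 175 chips, eligible: A, B, C, E, F
Pot 2: 36 chips, eligible: A, C, E, F
Pot 3: 12 chips, eligible: A, C, F
Pot 4: 144 chips, eligible: A, C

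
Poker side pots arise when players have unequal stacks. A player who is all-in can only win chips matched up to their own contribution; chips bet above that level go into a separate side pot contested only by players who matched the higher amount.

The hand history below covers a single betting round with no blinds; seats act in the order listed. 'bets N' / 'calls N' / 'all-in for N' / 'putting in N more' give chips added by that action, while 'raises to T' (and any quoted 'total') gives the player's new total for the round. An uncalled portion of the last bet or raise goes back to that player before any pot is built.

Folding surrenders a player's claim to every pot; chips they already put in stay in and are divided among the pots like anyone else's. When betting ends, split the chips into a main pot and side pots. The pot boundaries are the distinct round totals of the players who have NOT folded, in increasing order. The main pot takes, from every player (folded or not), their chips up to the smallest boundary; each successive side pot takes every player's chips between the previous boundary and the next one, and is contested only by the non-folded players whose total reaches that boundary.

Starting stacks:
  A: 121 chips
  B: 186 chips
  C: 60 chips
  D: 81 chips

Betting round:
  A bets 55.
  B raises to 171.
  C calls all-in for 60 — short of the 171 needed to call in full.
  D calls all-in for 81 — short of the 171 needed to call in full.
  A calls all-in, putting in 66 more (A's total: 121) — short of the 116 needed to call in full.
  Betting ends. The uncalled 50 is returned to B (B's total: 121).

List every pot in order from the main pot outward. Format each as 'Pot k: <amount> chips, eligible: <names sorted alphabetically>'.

Pot 1: 240 chips, eligible: A, B, C, D
Pot 2: 63 chips, eligible: A, B, D
Pot 3: 80 chips, eligible: A, B

Derivation:
Contributions (after 50 returned to B): A=121, B=121, C=60, D=81
Pot levels (distinct totals of non-folded players): 60, 81, 121
Layer 1-60: 60 each from A, B, C, D = 60*4 = 240 chips; eligible A, B, C, D
Layer 61-81: 21 each from A, B, D = 21*3 = 63 chips; eligible A, B, D
Layer 82-121: 40 each from A, B = 40*2 = 80 chips; eligible A, B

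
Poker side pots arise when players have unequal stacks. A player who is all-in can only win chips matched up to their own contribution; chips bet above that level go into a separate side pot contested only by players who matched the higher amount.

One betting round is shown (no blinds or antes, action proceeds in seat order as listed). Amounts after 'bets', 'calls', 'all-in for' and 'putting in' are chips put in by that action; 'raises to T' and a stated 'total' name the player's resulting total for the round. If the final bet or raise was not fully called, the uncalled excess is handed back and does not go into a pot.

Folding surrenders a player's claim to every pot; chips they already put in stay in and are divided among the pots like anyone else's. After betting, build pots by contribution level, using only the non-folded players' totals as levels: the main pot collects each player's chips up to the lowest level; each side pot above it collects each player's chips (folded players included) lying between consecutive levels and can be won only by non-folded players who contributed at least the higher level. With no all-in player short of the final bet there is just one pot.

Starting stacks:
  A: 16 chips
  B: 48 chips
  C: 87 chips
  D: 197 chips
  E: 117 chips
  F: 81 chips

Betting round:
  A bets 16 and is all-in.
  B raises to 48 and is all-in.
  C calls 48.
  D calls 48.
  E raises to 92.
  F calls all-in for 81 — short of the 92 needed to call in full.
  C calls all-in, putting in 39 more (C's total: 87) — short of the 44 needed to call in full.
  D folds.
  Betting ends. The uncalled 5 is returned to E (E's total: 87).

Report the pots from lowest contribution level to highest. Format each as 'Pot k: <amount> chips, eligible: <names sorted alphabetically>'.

Pot 1: 96 chips, eligible: A, B, C, E, F
Pot 2: 160 chips, eligible: B, C, E, F
Pot 3: 99 chips, eligible: C, E, F
Pot 4: 12 chips, eligible: C, E

Derivation:
Contributions (after 5 returned to E): A=16, B=48, C=87, D=48, E=87, F=81
Folded: D
Pot levels (distinct totals of non-folded players): 16, 48, 81, 87
Layer 1-16: 16 each from A, B, C, D, E, F = 16*6 = 96 chips; eligible A, B, C, E, F
Layer 17-48: 32 each from B, C, D, E, F = 32*5 = 160 chips; eligible B, C, E, F
Layer 49-81: 33 each from C, E, F = 33*3 = 99 chips; eligible C, E, F
Layer 82-87: 6 each from C, E = 6*2 = 12 chips; eligible C, E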